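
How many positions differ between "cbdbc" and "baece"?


Comparing "cbdbc" and "baece" position by position:
  Position 0: 'c' vs 'b' => DIFFER
  Position 1: 'b' vs 'a' => DIFFER
  Position 2: 'd' vs 'e' => DIFFER
  Position 3: 'b' vs 'c' => DIFFER
  Position 4: 'c' vs 'e' => DIFFER
Positions that differ: 5

5


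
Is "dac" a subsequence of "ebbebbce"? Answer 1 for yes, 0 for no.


Check if "dac" is a subsequence of "ebbebbce"
Greedy scan:
  Position 0 ('e'): no match needed
  Position 1 ('b'): no match needed
  Position 2 ('b'): no match needed
  Position 3 ('e'): no match needed
  Position 4 ('b'): no match needed
  Position 5 ('b'): no match needed
  Position 6 ('c'): no match needed
  Position 7 ('e'): no match needed
Only matched 0/3 characters => not a subsequence

0


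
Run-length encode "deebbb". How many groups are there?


Input: deebbb
Scanning for consecutive runs:
  Group 1: 'd' x 1 (positions 0-0)
  Group 2: 'e' x 2 (positions 1-2)
  Group 3: 'b' x 3 (positions 3-5)
Total groups: 3

3


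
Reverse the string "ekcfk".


Input: ekcfk
Reading characters right to left:
  Position 4: 'k'
  Position 3: 'f'
  Position 2: 'c'
  Position 1: 'k'
  Position 0: 'e'
Reversed: kfcke

kfcke


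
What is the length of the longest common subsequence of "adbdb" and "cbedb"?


LCS of "adbdb" and "cbedb"
DP table:
           c    b    e    d    b
      0    0    0    0    0    0
  a   0    0    0    0    0    0
  d   0    0    0    0    1    1
  b   0    0    1    1    1    2
  d   0    0    1    1    2    2
  b   0    0    1    1    2    3
LCS length = dp[5][5] = 3

3


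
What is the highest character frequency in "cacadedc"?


Input: cacadedc
Character counts:
  'a': 2
  'c': 3
  'd': 2
  'e': 1
Maximum frequency: 3

3


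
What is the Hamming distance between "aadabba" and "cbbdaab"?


Comparing "aadabba" and "cbbdaab" position by position:
  Position 0: 'a' vs 'c' => differ
  Position 1: 'a' vs 'b' => differ
  Position 2: 'd' vs 'b' => differ
  Position 3: 'a' vs 'd' => differ
  Position 4: 'b' vs 'a' => differ
  Position 5: 'b' vs 'a' => differ
  Position 6: 'a' vs 'b' => differ
Total differences (Hamming distance): 7

7


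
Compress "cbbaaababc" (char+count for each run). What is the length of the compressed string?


Input: cbbaaababc
Runs:
  'c' x 1 => "c1"
  'b' x 2 => "b2"
  'a' x 3 => "a3"
  'b' x 1 => "b1"
  'a' x 1 => "a1"
  'b' x 1 => "b1"
  'c' x 1 => "c1"
Compressed: "c1b2a3b1a1b1c1"
Compressed length: 14

14


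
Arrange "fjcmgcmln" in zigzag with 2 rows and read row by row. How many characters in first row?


Zigzag "fjcmgcmln" into 2 rows:
Placing characters:
  'f' => row 0
  'j' => row 1
  'c' => row 0
  'm' => row 1
  'g' => row 0
  'c' => row 1
  'm' => row 0
  'l' => row 1
  'n' => row 0
Rows:
  Row 0: "fcgmn"
  Row 1: "jmcl"
First row length: 5

5


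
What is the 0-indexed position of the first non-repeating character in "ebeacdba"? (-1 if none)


Input: ebeacdba
Character frequencies:
  'a': 2
  'b': 2
  'c': 1
  'd': 1
  'e': 2
Scanning left to right for freq == 1:
  Position 0 ('e'): freq=2, skip
  Position 1 ('b'): freq=2, skip
  Position 2 ('e'): freq=2, skip
  Position 3 ('a'): freq=2, skip
  Position 4 ('c'): unique! => answer = 4

4


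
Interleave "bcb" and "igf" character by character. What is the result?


Interleaving "bcb" and "igf":
  Position 0: 'b' from first, 'i' from second => "bi"
  Position 1: 'c' from first, 'g' from second => "cg"
  Position 2: 'b' from first, 'f' from second => "bf"
Result: bicgbf

bicgbf


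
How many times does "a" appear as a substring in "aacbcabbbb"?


Searching for "a" in "aacbcabbbb"
Scanning each position:
  Position 0: "a" => MATCH
  Position 1: "a" => MATCH
  Position 2: "c" => no
  Position 3: "b" => no
  Position 4: "c" => no
  Position 5: "a" => MATCH
  Position 6: "b" => no
  Position 7: "b" => no
  Position 8: "b" => no
  Position 9: "b" => no
Total occurrences: 3

3


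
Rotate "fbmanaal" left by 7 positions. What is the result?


Input: "fbmanaal", rotate left by 7
First 7 characters: "fbmanaa"
Remaining characters: "l"
Concatenate remaining + first: "l" + "fbmanaa" = "lfbmanaa"

lfbmanaa


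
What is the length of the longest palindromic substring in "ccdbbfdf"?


Input: "ccdbbfdf"
Checking substrings for palindromes:
  [5:8] "fdf" (len 3) => palindrome
  [0:2] "cc" (len 2) => palindrome
  [3:5] "bb" (len 2) => palindrome
Longest palindromic substring: "fdf" with length 3

3


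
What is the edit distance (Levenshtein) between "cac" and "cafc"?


Computing edit distance: "cac" -> "cafc"
DP table:
           c    a    f    c
      0    1    2    3    4
  c   1    0    1    2    3
  a   2    1    0    1    2
  c   3    2    1    1    1
Edit distance = dp[3][4] = 1

1


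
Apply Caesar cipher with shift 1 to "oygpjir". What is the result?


Caesar cipher: shift "oygpjir" by 1
  'o' (pos 14) + 1 = pos 15 = 'p'
  'y' (pos 24) + 1 = pos 25 = 'z'
  'g' (pos 6) + 1 = pos 7 = 'h'
  'p' (pos 15) + 1 = pos 16 = 'q'
  'j' (pos 9) + 1 = pos 10 = 'k'
  'i' (pos 8) + 1 = pos 9 = 'j'
  'r' (pos 17) + 1 = pos 18 = 's'
Result: pzhqkjs

pzhqkjs


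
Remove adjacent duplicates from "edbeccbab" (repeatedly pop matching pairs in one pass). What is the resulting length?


Input: edbeccbab
Stack-based adjacent duplicate removal:
  Read 'e': push. Stack: e
  Read 'd': push. Stack: ed
  Read 'b': push. Stack: edb
  Read 'e': push. Stack: edbe
  Read 'c': push. Stack: edbec
  Read 'c': matches stack top 'c' => pop. Stack: edbe
  Read 'b': push. Stack: edbeb
  Read 'a': push. Stack: edbeba
  Read 'b': push. Stack: edbebab
Final stack: "edbebab" (length 7)

7


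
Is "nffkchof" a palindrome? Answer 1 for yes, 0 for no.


Input: nffkchof
Reversed: fohckffn
  Compare pos 0 ('n') with pos 7 ('f'): MISMATCH
  Compare pos 1 ('f') with pos 6 ('o'): MISMATCH
  Compare pos 2 ('f') with pos 5 ('h'): MISMATCH
  Compare pos 3 ('k') with pos 4 ('c'): MISMATCH
Result: not a palindrome

0


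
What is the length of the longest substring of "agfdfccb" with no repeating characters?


Input: "agfdfccb"
Sliding window (track last position of each char):
  Position 0 ('a'): window [0,0] length 1 -- new best
  Position 1 ('g'): window [0,1] length 2 -- new best
  Position 2 ('f'): window [0,2] length 3 -- new best
  Position 3 ('d'): window [0,3] length 4 -- new best
  Position 4 ('f'): repeat (last at 2), move window start to 3
  Position 4 ('f'): window [3,4] length 2
  Position 5 ('c'): window [3,5] length 3
  Position 6 ('c'): repeat (last at 5), move window start to 6
  Position 6 ('c'): window [6,6] length 1
  Position 7 ('b'): window [6,7] length 2
Longest substring with no repeats: "agfd" with length 4

4


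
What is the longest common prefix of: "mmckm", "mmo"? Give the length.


Words: mmckm, mmo
  Position 0: all 'm' => match
  Position 1: all 'm' => match
  Position 2: ('c', 'o') => mismatch, stop
LCP = "mm" (length 2)

2


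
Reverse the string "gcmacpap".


Input: gcmacpap
Reading characters right to left:
  Position 7: 'p'
  Position 6: 'a'
  Position 5: 'p'
  Position 4: 'c'
  Position 3: 'a'
  Position 2: 'm'
  Position 1: 'c'
  Position 0: 'g'
Reversed: papcamcg

papcamcg


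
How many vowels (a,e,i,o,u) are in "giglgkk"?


Input: giglgkk
Checking each character:
  'g' at position 0: consonant
  'i' at position 1: vowel (running total: 1)
  'g' at position 2: consonant
  'l' at position 3: consonant
  'g' at position 4: consonant
  'k' at position 5: consonant
  'k' at position 6: consonant
Total vowels: 1

1


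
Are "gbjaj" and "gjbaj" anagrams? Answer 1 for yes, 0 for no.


Strings: "gbjaj", "gjbaj"
Sorted first:  abgjj
Sorted second: abgjj
Sorted forms match => anagrams

1


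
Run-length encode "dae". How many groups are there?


Input: dae
Scanning for consecutive runs:
  Group 1: 'd' x 1 (positions 0-0)
  Group 2: 'a' x 1 (positions 1-1)
  Group 3: 'e' x 1 (positions 2-2)
Total groups: 3

3


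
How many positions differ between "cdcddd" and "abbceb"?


Comparing "cdcddd" and "abbceb" position by position:
  Position 0: 'c' vs 'a' => DIFFER
  Position 1: 'd' vs 'b' => DIFFER
  Position 2: 'c' vs 'b' => DIFFER
  Position 3: 'd' vs 'c' => DIFFER
  Position 4: 'd' vs 'e' => DIFFER
  Position 5: 'd' vs 'b' => DIFFER
Positions that differ: 6

6


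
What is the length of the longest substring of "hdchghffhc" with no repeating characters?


Input: "hdchghffhc"
Sliding window (track last position of each char):
  Position 0 ('h'): window [0,0] length 1 -- new best
  Position 1 ('d'): window [0,1] length 2 -- new best
  Position 2 ('c'): window [0,2] length 3 -- new best
  Position 3 ('h'): repeat (last at 0), move window start to 1
  Position 3 ('h'): window [1,3] length 3
  Position 4 ('g'): window [1,4] length 4 -- new best
  Position 5 ('h'): repeat (last at 3), move window start to 4
  Position 5 ('h'): window [4,5] length 2
  Position 6 ('f'): window [4,6] length 3
  Position 7 ('f'): repeat (last at 6), move window start to 7
  Position 7 ('f'): window [7,7] length 1
  Position 8 ('h'): window [7,8] length 2
  Position 9 ('c'): window [7,9] length 3
Longest substring with no repeats: "dchg" with length 4

4


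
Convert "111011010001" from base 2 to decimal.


Input: "111011010001" in base 2
Positional expansion:
  Digit '1' (value 1) x 2^11 = 2048
  Digit '1' (value 1) x 2^10 = 1024
  Digit '1' (value 1) x 2^9 = 512
  Digit '0' (value 0) x 2^8 = 0
  Digit '1' (value 1) x 2^7 = 128
  Digit '1' (value 1) x 2^6 = 64
  Digit '0' (value 0) x 2^5 = 0
  Digit '1' (value 1) x 2^4 = 16
  Digit '0' (value 0) x 2^3 = 0
  Digit '0' (value 0) x 2^2 = 0
  Digit '0' (value 0) x 2^1 = 0
  Digit '1' (value 1) x 2^0 = 1
Sum = 3793

3793


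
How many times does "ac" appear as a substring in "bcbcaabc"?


Searching for "ac" in "bcbcaabc"
Scanning each position:
  Position 0: "bc" => no
  Position 1: "cb" => no
  Position 2: "bc" => no
  Position 3: "ca" => no
  Position 4: "aa" => no
  Position 5: "ab" => no
  Position 6: "bc" => no
Total occurrences: 0

0


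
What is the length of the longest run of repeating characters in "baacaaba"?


Input: "baacaaba"
Scanning for longest run:
  Position 1 ('a'): new char, reset run to 1
  Position 2 ('a'): continues run of 'a', length=2
  Position 3 ('c'): new char, reset run to 1
  Position 4 ('a'): new char, reset run to 1
  Position 5 ('a'): continues run of 'a', length=2
  Position 6 ('b'): new char, reset run to 1
  Position 7 ('a'): new char, reset run to 1
Longest run: 'a' with length 2

2


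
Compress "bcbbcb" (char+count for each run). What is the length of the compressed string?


Input: bcbbcb
Runs:
  'b' x 1 => "b1"
  'c' x 1 => "c1"
  'b' x 2 => "b2"
  'c' x 1 => "c1"
  'b' x 1 => "b1"
Compressed: "b1c1b2c1b1"
Compressed length: 10

10


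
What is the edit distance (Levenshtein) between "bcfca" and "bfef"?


Computing edit distance: "bcfca" -> "bfef"
DP table:
           b    f    e    f
      0    1    2    3    4
  b   1    0    1    2    3
  c   2    1    1    2    3
  f   3    2    1    2    2
  c   4    3    2    2    3
  a   5    4    3    3    3
Edit distance = dp[5][4] = 3

3


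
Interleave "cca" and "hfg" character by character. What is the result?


Interleaving "cca" and "hfg":
  Position 0: 'c' from first, 'h' from second => "ch"
  Position 1: 'c' from first, 'f' from second => "cf"
  Position 2: 'a' from first, 'g' from second => "ag"
Result: chcfag

chcfag


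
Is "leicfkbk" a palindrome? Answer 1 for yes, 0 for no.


Input: leicfkbk
Reversed: kbkfciel
  Compare pos 0 ('l') with pos 7 ('k'): MISMATCH
  Compare pos 1 ('e') with pos 6 ('b'): MISMATCH
  Compare pos 2 ('i') with pos 5 ('k'): MISMATCH
  Compare pos 3 ('c') with pos 4 ('f'): MISMATCH
Result: not a palindrome

0


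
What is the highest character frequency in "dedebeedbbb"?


Input: dedebeedbbb
Character counts:
  'b': 4
  'd': 3
  'e': 4
Maximum frequency: 4

4


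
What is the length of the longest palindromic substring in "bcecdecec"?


Input: "bcecdecec"
Checking substrings for palindromes:
  [1:4] "cec" (len 3) => palindrome
  [5:8] "ece" (len 3) => palindrome
  [6:9] "cec" (len 3) => palindrome
Longest palindromic substring: "cec" with length 3

3


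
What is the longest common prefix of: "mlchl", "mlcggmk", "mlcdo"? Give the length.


Words: mlchl, mlcggmk, mlcdo
  Position 0: all 'm' => match
  Position 1: all 'l' => match
  Position 2: all 'c' => match
  Position 3: ('h', 'g', 'd') => mismatch, stop
LCP = "mlc" (length 3)

3


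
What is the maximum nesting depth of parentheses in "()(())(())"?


Input: "()(())(())"
Tracking depth:
  Position 0 '(': depth becomes 1
  Position 1 ')': depth becomes 0
  Position 2 '(': depth becomes 1
  Position 3 '(': depth becomes 2
  Position 4 ')': depth becomes 1
  Position 5 ')': depth becomes 0
  Position 6 '(': depth becomes 1
  Position 7 '(': depth becomes 2
  Position 8 ')': depth becomes 1
  Position 9 ')': depth becomes 0
Maximum depth reached: 2

2


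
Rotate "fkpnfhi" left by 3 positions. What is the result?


Input: "fkpnfhi", rotate left by 3
First 3 characters: "fkp"
Remaining characters: "nfhi"
Concatenate remaining + first: "nfhi" + "fkp" = "nfhifkp"

nfhifkp


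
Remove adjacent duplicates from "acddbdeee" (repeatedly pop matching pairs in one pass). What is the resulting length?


Input: acddbdeee
Stack-based adjacent duplicate removal:
  Read 'a': push. Stack: a
  Read 'c': push. Stack: ac
  Read 'd': push. Stack: acd
  Read 'd': matches stack top 'd' => pop. Stack: ac
  Read 'b': push. Stack: acb
  Read 'd': push. Stack: acbd
  Read 'e': push. Stack: acbde
  Read 'e': matches stack top 'e' => pop. Stack: acbd
  Read 'e': push. Stack: acbde
Final stack: "acbde" (length 5)

5


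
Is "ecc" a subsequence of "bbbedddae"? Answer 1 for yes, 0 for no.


Check if "ecc" is a subsequence of "bbbedddae"
Greedy scan:
  Position 0 ('b'): no match needed
  Position 1 ('b'): no match needed
  Position 2 ('b'): no match needed
  Position 3 ('e'): matches sub[0] = 'e'
  Position 4 ('d'): no match needed
  Position 5 ('d'): no match needed
  Position 6 ('d'): no match needed
  Position 7 ('a'): no match needed
  Position 8 ('e'): no match needed
Only matched 1/3 characters => not a subsequence

0


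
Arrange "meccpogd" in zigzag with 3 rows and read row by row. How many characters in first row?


Zigzag "meccpogd" into 3 rows:
Placing characters:
  'm' => row 0
  'e' => row 1
  'c' => row 2
  'c' => row 1
  'p' => row 0
  'o' => row 1
  'g' => row 2
  'd' => row 1
Rows:
  Row 0: "mp"
  Row 1: "ecod"
  Row 2: "cg"
First row length: 2

2


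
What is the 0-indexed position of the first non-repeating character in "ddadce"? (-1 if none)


Input: ddadce
Character frequencies:
  'a': 1
  'c': 1
  'd': 3
  'e': 1
Scanning left to right for freq == 1:
  Position 0 ('d'): freq=3, skip
  Position 1 ('d'): freq=3, skip
  Position 2 ('a'): unique! => answer = 2

2


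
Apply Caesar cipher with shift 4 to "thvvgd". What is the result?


Caesar cipher: shift "thvvgd" by 4
  't' (pos 19) + 4 = pos 23 = 'x'
  'h' (pos 7) + 4 = pos 11 = 'l'
  'v' (pos 21) + 4 = pos 25 = 'z'
  'v' (pos 21) + 4 = pos 25 = 'z'
  'g' (pos 6) + 4 = pos 10 = 'k'
  'd' (pos 3) + 4 = pos 7 = 'h'
Result: xlzzkh

xlzzkh


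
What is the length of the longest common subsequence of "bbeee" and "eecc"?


LCS of "bbeee" and "eecc"
DP table:
           e    e    c    c
      0    0    0    0    0
  b   0    0    0    0    0
  b   0    0    0    0    0
  e   0    1    1    1    1
  e   0    1    2    2    2
  e   0    1    2    2    2
LCS length = dp[5][4] = 2

2


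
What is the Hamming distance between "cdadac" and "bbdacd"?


Comparing "cdadac" and "bbdacd" position by position:
  Position 0: 'c' vs 'b' => differ
  Position 1: 'd' vs 'b' => differ
  Position 2: 'a' vs 'd' => differ
  Position 3: 'd' vs 'a' => differ
  Position 4: 'a' vs 'c' => differ
  Position 5: 'c' vs 'd' => differ
Total differences (Hamming distance): 6

6


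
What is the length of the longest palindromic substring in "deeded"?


Input: "deeded"
Checking substrings for palindromes:
  [0:4] "deed" (len 4) => palindrome
  [2:5] "ede" (len 3) => palindrome
  [3:6] "ded" (len 3) => palindrome
  [1:3] "ee" (len 2) => palindrome
Longest palindromic substring: "deed" with length 4

4


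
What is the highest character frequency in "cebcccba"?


Input: cebcccba
Character counts:
  'a': 1
  'b': 2
  'c': 4
  'e': 1
Maximum frequency: 4

4


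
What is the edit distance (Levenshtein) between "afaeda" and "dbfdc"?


Computing edit distance: "afaeda" -> "dbfdc"
DP table:
           d    b    f    d    c
      0    1    2    3    4    5
  a   1    1    2    3    4    5
  f   2    2    2    2    3    4
  a   3    3    3    3    3    4
  e   4    4    4    4    4    4
  d   5    4    5    5    4    5
  a   6    5    5    6    5    5
Edit distance = dp[6][5] = 5

5


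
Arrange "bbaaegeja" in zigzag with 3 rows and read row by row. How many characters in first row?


Zigzag "bbaaegeja" into 3 rows:
Placing characters:
  'b' => row 0
  'b' => row 1
  'a' => row 2
  'a' => row 1
  'e' => row 0
  'g' => row 1
  'e' => row 2
  'j' => row 1
  'a' => row 0
Rows:
  Row 0: "bea"
  Row 1: "bagj"
  Row 2: "ae"
First row length: 3

3


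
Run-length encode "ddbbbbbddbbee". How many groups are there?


Input: ddbbbbbddbbee
Scanning for consecutive runs:
  Group 1: 'd' x 2 (positions 0-1)
  Group 2: 'b' x 5 (positions 2-6)
  Group 3: 'd' x 2 (positions 7-8)
  Group 4: 'b' x 2 (positions 9-10)
  Group 5: 'e' x 2 (positions 11-12)
Total groups: 5

5


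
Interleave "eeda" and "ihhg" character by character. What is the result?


Interleaving "eeda" and "ihhg":
  Position 0: 'e' from first, 'i' from second => "ei"
  Position 1: 'e' from first, 'h' from second => "eh"
  Position 2: 'd' from first, 'h' from second => "dh"
  Position 3: 'a' from first, 'g' from second => "ag"
Result: eiehdhag

eiehdhag


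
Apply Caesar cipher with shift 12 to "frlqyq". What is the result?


Caesar cipher: shift "frlqyq" by 12
  'f' (pos 5) + 12 = pos 17 = 'r'
  'r' (pos 17) + 12 = pos 3 = 'd'
  'l' (pos 11) + 12 = pos 23 = 'x'
  'q' (pos 16) + 12 = pos 2 = 'c'
  'y' (pos 24) + 12 = pos 10 = 'k'
  'q' (pos 16) + 12 = pos 2 = 'c'
Result: rdxckc

rdxckc


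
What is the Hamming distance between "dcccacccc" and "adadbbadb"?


Comparing "dcccacccc" and "adadbbadb" position by position:
  Position 0: 'd' vs 'a' => differ
  Position 1: 'c' vs 'd' => differ
  Position 2: 'c' vs 'a' => differ
  Position 3: 'c' vs 'd' => differ
  Position 4: 'a' vs 'b' => differ
  Position 5: 'c' vs 'b' => differ
  Position 6: 'c' vs 'a' => differ
  Position 7: 'c' vs 'd' => differ
  Position 8: 'c' vs 'b' => differ
Total differences (Hamming distance): 9

9


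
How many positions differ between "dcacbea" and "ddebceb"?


Comparing "dcacbea" and "ddebceb" position by position:
  Position 0: 'd' vs 'd' => same
  Position 1: 'c' vs 'd' => DIFFER
  Position 2: 'a' vs 'e' => DIFFER
  Position 3: 'c' vs 'b' => DIFFER
  Position 4: 'b' vs 'c' => DIFFER
  Position 5: 'e' vs 'e' => same
  Position 6: 'a' vs 'b' => DIFFER
Positions that differ: 5

5


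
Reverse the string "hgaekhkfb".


Input: hgaekhkfb
Reading characters right to left:
  Position 8: 'b'
  Position 7: 'f'
  Position 6: 'k'
  Position 5: 'h'
  Position 4: 'k'
  Position 3: 'e'
  Position 2: 'a'
  Position 1: 'g'
  Position 0: 'h'
Reversed: bfkhkeagh

bfkhkeagh


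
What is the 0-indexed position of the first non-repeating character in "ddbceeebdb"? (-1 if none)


Input: ddbceeebdb
Character frequencies:
  'b': 3
  'c': 1
  'd': 3
  'e': 3
Scanning left to right for freq == 1:
  Position 0 ('d'): freq=3, skip
  Position 1 ('d'): freq=3, skip
  Position 2 ('b'): freq=3, skip
  Position 3 ('c'): unique! => answer = 3

3


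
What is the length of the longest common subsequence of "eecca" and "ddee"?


LCS of "eecca" and "ddee"
DP table:
           d    d    e    e
      0    0    0    0    0
  e   0    0    0    1    1
  e   0    0    0    1    2
  c   0    0    0    1    2
  c   0    0    0    1    2
  a   0    0    0    1    2
LCS length = dp[5][4] = 2

2


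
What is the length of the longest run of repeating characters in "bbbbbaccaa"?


Input: "bbbbbaccaa"
Scanning for longest run:
  Position 1 ('b'): continues run of 'b', length=2
  Position 2 ('b'): continues run of 'b', length=3
  Position 3 ('b'): continues run of 'b', length=4
  Position 4 ('b'): continues run of 'b', length=5
  Position 5 ('a'): new char, reset run to 1
  Position 6 ('c'): new char, reset run to 1
  Position 7 ('c'): continues run of 'c', length=2
  Position 8 ('a'): new char, reset run to 1
  Position 9 ('a'): continues run of 'a', length=2
Longest run: 'b' with length 5

5


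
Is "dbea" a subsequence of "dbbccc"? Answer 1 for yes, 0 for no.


Check if "dbea" is a subsequence of "dbbccc"
Greedy scan:
  Position 0 ('d'): matches sub[0] = 'd'
  Position 1 ('b'): matches sub[1] = 'b'
  Position 2 ('b'): no match needed
  Position 3 ('c'): no match needed
  Position 4 ('c'): no match needed
  Position 5 ('c'): no match needed
Only matched 2/4 characters => not a subsequence

0


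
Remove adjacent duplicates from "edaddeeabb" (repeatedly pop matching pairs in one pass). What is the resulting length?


Input: edaddeeabb
Stack-based adjacent duplicate removal:
  Read 'e': push. Stack: e
  Read 'd': push. Stack: ed
  Read 'a': push. Stack: eda
  Read 'd': push. Stack: edad
  Read 'd': matches stack top 'd' => pop. Stack: eda
  Read 'e': push. Stack: edae
  Read 'e': matches stack top 'e' => pop. Stack: eda
  Read 'a': matches stack top 'a' => pop. Stack: ed
  Read 'b': push. Stack: edb
  Read 'b': matches stack top 'b' => pop. Stack: ed
Final stack: "ed" (length 2)

2


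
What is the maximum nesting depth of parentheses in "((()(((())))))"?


Input: "((()(((())))))"
Tracking depth:
  Position 0 '(': depth becomes 1
  Position 1 '(': depth becomes 2
  Position 2 '(': depth becomes 3
  Position 3 ')': depth becomes 2
  Position 4 '(': depth becomes 3
  Position 5 '(': depth becomes 4
  Position 6 '(': depth becomes 5
  Position 7 '(': depth becomes 6
  Position 8 ')': depth becomes 5
  Position 9 ')': depth becomes 4
  Position 10 ')': depth becomes 3
  Position 11 ')': depth becomes 2
  Position 12 ')': depth becomes 1
  Position 13 ')': depth becomes 0
Maximum depth reached: 6

6


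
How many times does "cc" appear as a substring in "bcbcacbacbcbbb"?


Searching for "cc" in "bcbcacbacbcbbb"
Scanning each position:
  Position 0: "bc" => no
  Position 1: "cb" => no
  Position 2: "bc" => no
  Position 3: "ca" => no
  Position 4: "ac" => no
  Position 5: "cb" => no
  Position 6: "ba" => no
  Position 7: "ac" => no
  Position 8: "cb" => no
  Position 9: "bc" => no
  Position 10: "cb" => no
  Position 11: "bb" => no
  Position 12: "bb" => no
Total occurrences: 0

0


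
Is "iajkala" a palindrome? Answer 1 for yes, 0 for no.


Input: iajkala
Reversed: alakjai
  Compare pos 0 ('i') with pos 6 ('a'): MISMATCH
  Compare pos 1 ('a') with pos 5 ('l'): MISMATCH
  Compare pos 2 ('j') with pos 4 ('a'): MISMATCH
Result: not a palindrome

0


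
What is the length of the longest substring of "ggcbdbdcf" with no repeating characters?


Input: "ggcbdbdcf"
Sliding window (track last position of each char):
  Position 0 ('g'): window [0,0] length 1 -- new best
  Position 1 ('g'): repeat (last at 0), move window start to 1
  Position 1 ('g'): window [1,1] length 1
  Position 2 ('c'): window [1,2] length 2 -- new best
  Position 3 ('b'): window [1,3] length 3 -- new best
  Position 4 ('d'): window [1,4] length 4 -- new best
  Position 5 ('b'): repeat (last at 3), move window start to 4
  Position 5 ('b'): window [4,5] length 2
  Position 6 ('d'): repeat (last at 4), move window start to 5
  Position 6 ('d'): window [5,6] length 2
  Position 7 ('c'): window [5,7] length 3
  Position 8 ('f'): window [5,8] length 4
Longest substring with no repeats: "gcbd" with length 4

4


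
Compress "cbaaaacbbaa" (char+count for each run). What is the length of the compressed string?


Input: cbaaaacbbaa
Runs:
  'c' x 1 => "c1"
  'b' x 1 => "b1"
  'a' x 4 => "a4"
  'c' x 1 => "c1"
  'b' x 2 => "b2"
  'a' x 2 => "a2"
Compressed: "c1b1a4c1b2a2"
Compressed length: 12

12


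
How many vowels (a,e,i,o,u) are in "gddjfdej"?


Input: gddjfdej
Checking each character:
  'g' at position 0: consonant
  'd' at position 1: consonant
  'd' at position 2: consonant
  'j' at position 3: consonant
  'f' at position 4: consonant
  'd' at position 5: consonant
  'e' at position 6: vowel (running total: 1)
  'j' at position 7: consonant
Total vowels: 1

1


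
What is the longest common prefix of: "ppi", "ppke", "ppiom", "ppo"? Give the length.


Words: ppi, ppke, ppiom, ppo
  Position 0: all 'p' => match
  Position 1: all 'p' => match
  Position 2: ('i', 'k', 'i', 'o') => mismatch, stop
LCP = "pp" (length 2)

2


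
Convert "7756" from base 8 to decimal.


Input: "7756" in base 8
Positional expansion:
  Digit '7' (value 7) x 8^3 = 3584
  Digit '7' (value 7) x 8^2 = 448
  Digit '5' (value 5) x 8^1 = 40
  Digit '6' (value 6) x 8^0 = 6
Sum = 4078

4078


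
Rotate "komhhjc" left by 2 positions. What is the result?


Input: "komhhjc", rotate left by 2
First 2 characters: "ko"
Remaining characters: "mhhjc"
Concatenate remaining + first: "mhhjc" + "ko" = "mhhjcko"

mhhjcko


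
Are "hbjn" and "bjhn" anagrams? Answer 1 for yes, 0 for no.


Strings: "hbjn", "bjhn"
Sorted first:  bhjn
Sorted second: bhjn
Sorted forms match => anagrams

1


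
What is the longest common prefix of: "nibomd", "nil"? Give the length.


Words: nibomd, nil
  Position 0: all 'n' => match
  Position 1: all 'i' => match
  Position 2: ('b', 'l') => mismatch, stop
LCP = "ni" (length 2)

2


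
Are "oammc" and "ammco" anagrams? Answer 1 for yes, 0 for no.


Strings: "oammc", "ammco"
Sorted first:  acmmo
Sorted second: acmmo
Sorted forms match => anagrams

1


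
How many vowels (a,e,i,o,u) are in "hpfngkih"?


Input: hpfngkih
Checking each character:
  'h' at position 0: consonant
  'p' at position 1: consonant
  'f' at position 2: consonant
  'n' at position 3: consonant
  'g' at position 4: consonant
  'k' at position 5: consonant
  'i' at position 6: vowel (running total: 1)
  'h' at position 7: consonant
Total vowels: 1

1


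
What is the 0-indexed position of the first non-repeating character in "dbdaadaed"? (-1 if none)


Input: dbdaadaed
Character frequencies:
  'a': 3
  'b': 1
  'd': 4
  'e': 1
Scanning left to right for freq == 1:
  Position 0 ('d'): freq=4, skip
  Position 1 ('b'): unique! => answer = 1

1


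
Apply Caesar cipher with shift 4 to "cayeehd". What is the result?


Caesar cipher: shift "cayeehd" by 4
  'c' (pos 2) + 4 = pos 6 = 'g'
  'a' (pos 0) + 4 = pos 4 = 'e'
  'y' (pos 24) + 4 = pos 2 = 'c'
  'e' (pos 4) + 4 = pos 8 = 'i'
  'e' (pos 4) + 4 = pos 8 = 'i'
  'h' (pos 7) + 4 = pos 11 = 'l'
  'd' (pos 3) + 4 = pos 7 = 'h'
Result: geciilh

geciilh


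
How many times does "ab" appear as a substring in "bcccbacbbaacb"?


Searching for "ab" in "bcccbacbbaacb"
Scanning each position:
  Position 0: "bc" => no
  Position 1: "cc" => no
  Position 2: "cc" => no
  Position 3: "cb" => no
  Position 4: "ba" => no
  Position 5: "ac" => no
  Position 6: "cb" => no
  Position 7: "bb" => no
  Position 8: "ba" => no
  Position 9: "aa" => no
  Position 10: "ac" => no
  Position 11: "cb" => no
Total occurrences: 0

0


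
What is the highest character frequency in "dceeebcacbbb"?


Input: dceeebcacbbb
Character counts:
  'a': 1
  'b': 4
  'c': 3
  'd': 1
  'e': 3
Maximum frequency: 4

4


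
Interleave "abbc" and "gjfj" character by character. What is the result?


Interleaving "abbc" and "gjfj":
  Position 0: 'a' from first, 'g' from second => "ag"
  Position 1: 'b' from first, 'j' from second => "bj"
  Position 2: 'b' from first, 'f' from second => "bf"
  Position 3: 'c' from first, 'j' from second => "cj"
Result: agbjbfcj

agbjbfcj


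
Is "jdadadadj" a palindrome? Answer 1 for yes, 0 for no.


Input: jdadadadj
Reversed: jdadadadj
  Compare pos 0 ('j') with pos 8 ('j'): match
  Compare pos 1 ('d') with pos 7 ('d'): match
  Compare pos 2 ('a') with pos 6 ('a'): match
  Compare pos 3 ('d') with pos 5 ('d'): match
Result: palindrome

1


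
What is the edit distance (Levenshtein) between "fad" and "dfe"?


Computing edit distance: "fad" -> "dfe"
DP table:
           d    f    e
      0    1    2    3
  f   1    1    1    2
  a   2    2    2    2
  d   3    2    3    3
Edit distance = dp[3][3] = 3

3


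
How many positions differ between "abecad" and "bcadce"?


Comparing "abecad" and "bcadce" position by position:
  Position 0: 'a' vs 'b' => DIFFER
  Position 1: 'b' vs 'c' => DIFFER
  Position 2: 'e' vs 'a' => DIFFER
  Position 3: 'c' vs 'd' => DIFFER
  Position 4: 'a' vs 'c' => DIFFER
  Position 5: 'd' vs 'e' => DIFFER
Positions that differ: 6

6


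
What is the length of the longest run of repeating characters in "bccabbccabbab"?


Input: "bccabbccabbab"
Scanning for longest run:
  Position 1 ('c'): new char, reset run to 1
  Position 2 ('c'): continues run of 'c', length=2
  Position 3 ('a'): new char, reset run to 1
  Position 4 ('b'): new char, reset run to 1
  Position 5 ('b'): continues run of 'b', length=2
  Position 6 ('c'): new char, reset run to 1
  Position 7 ('c'): continues run of 'c', length=2
  Position 8 ('a'): new char, reset run to 1
  Position 9 ('b'): new char, reset run to 1
  Position 10 ('b'): continues run of 'b', length=2
  Position 11 ('a'): new char, reset run to 1
  Position 12 ('b'): new char, reset run to 1
Longest run: 'c' with length 2

2


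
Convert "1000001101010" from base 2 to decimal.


Input: "1000001101010" in base 2
Positional expansion:
  Digit '1' (value 1) x 2^12 = 4096
  Digit '0' (value 0) x 2^11 = 0
  Digit '0' (value 0) x 2^10 = 0
  Digit '0' (value 0) x 2^9 = 0
  Digit '0' (value 0) x 2^8 = 0
  Digit '0' (value 0) x 2^7 = 0
  Digit '1' (value 1) x 2^6 = 64
  Digit '1' (value 1) x 2^5 = 32
  Digit '0' (value 0) x 2^4 = 0
  Digit '1' (value 1) x 2^3 = 8
  Digit '0' (value 0) x 2^2 = 0
  Digit '1' (value 1) x 2^1 = 2
  Digit '0' (value 0) x 2^0 = 0
Sum = 4202

4202


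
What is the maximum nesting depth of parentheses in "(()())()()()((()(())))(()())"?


Input: "(()())()()()((()(())))(()())"
Tracking depth:
  Position 0 '(': depth becomes 1
  Position 1 '(': depth becomes 2
  Position 2 ')': depth becomes 1
  Position 3 '(': depth becomes 2
  Position 4 ')': depth becomes 1
  Position 5 ')': depth becomes 0
  Position 6 '(': depth becomes 1
  Position 7 ')': depth becomes 0
  Position 8 '(': depth becomes 1
  Position 9 ')': depth becomes 0
  Position 10 '(': depth becomes 1
  Position 11 ')': depth becomes 0
  Position 12 '(': depth becomes 1
  Position 13 '(': depth becomes 2
  Position 14 '(': depth becomes 3
  Position 15 ')': depth becomes 2
  Position 16 '(': depth becomes 3
  Position 17 '(': depth becomes 4
  Position 18 ')': depth becomes 3
  Position 19 ')': depth becomes 2
  Position 20 ')': depth becomes 1
  Position 21 ')': depth becomes 0
  Position 22 '(': depth becomes 1
  Position 23 '(': depth becomes 2
  Position 24 ')': depth becomes 1
  Position 25 '(': depth becomes 2
  Position 26 ')': depth becomes 1
  Position 27 ')': depth becomes 0
Maximum depth reached: 4

4


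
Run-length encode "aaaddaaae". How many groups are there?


Input: aaaddaaae
Scanning for consecutive runs:
  Group 1: 'a' x 3 (positions 0-2)
  Group 2: 'd' x 2 (positions 3-4)
  Group 3: 'a' x 3 (positions 5-7)
  Group 4: 'e' x 1 (positions 8-8)
Total groups: 4

4


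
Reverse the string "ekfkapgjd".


Input: ekfkapgjd
Reading characters right to left:
  Position 8: 'd'
  Position 7: 'j'
  Position 6: 'g'
  Position 5: 'p'
  Position 4: 'a'
  Position 3: 'k'
  Position 2: 'f'
  Position 1: 'k'
  Position 0: 'e'
Reversed: djgpakfke

djgpakfke


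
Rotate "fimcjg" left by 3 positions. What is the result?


Input: "fimcjg", rotate left by 3
First 3 characters: "fim"
Remaining characters: "cjg"
Concatenate remaining + first: "cjg" + "fim" = "cjgfim"

cjgfim


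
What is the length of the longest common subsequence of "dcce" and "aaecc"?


LCS of "dcce" and "aaecc"
DP table:
           a    a    e    c    c
      0    0    0    0    0    0
  d   0    0    0    0    0    0
  c   0    0    0    0    1    1
  c   0    0    0    0    1    2
  e   0    0    0    1    1    2
LCS length = dp[4][5] = 2

2


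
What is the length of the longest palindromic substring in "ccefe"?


Input: "ccefe"
Checking substrings for palindromes:
  [2:5] "efe" (len 3) => palindrome
  [0:2] "cc" (len 2) => palindrome
Longest palindromic substring: "efe" with length 3

3


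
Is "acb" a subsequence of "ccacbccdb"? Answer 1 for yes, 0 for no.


Check if "acb" is a subsequence of "ccacbccdb"
Greedy scan:
  Position 0 ('c'): no match needed
  Position 1 ('c'): no match needed
  Position 2 ('a'): matches sub[0] = 'a'
  Position 3 ('c'): matches sub[1] = 'c'
  Position 4 ('b'): matches sub[2] = 'b'
  Position 5 ('c'): no match needed
  Position 6 ('c'): no match needed
  Position 7 ('d'): no match needed
  Position 8 ('b'): no match needed
All 3 characters matched => is a subsequence

1


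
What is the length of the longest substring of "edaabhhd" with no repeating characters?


Input: "edaabhhd"
Sliding window (track last position of each char):
  Position 0 ('e'): window [0,0] length 1 -- new best
  Position 1 ('d'): window [0,1] length 2 -- new best
  Position 2 ('a'): window [0,2] length 3 -- new best
  Position 3 ('a'): repeat (last at 2), move window start to 3
  Position 3 ('a'): window [3,3] length 1
  Position 4 ('b'): window [3,4] length 2
  Position 5 ('h'): window [3,5] length 3
  Position 6 ('h'): repeat (last at 5), move window start to 6
  Position 6 ('h'): window [6,6] length 1
  Position 7 ('d'): window [6,7] length 2
Longest substring with no repeats: "eda" with length 3

3


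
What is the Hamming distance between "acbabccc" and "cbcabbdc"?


Comparing "acbabccc" and "cbcabbdc" position by position:
  Position 0: 'a' vs 'c' => differ
  Position 1: 'c' vs 'b' => differ
  Position 2: 'b' vs 'c' => differ
  Position 3: 'a' vs 'a' => same
  Position 4: 'b' vs 'b' => same
  Position 5: 'c' vs 'b' => differ
  Position 6: 'c' vs 'd' => differ
  Position 7: 'c' vs 'c' => same
Total differences (Hamming distance): 5

5


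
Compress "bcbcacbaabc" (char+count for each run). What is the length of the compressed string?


Input: bcbcacbaabc
Runs:
  'b' x 1 => "b1"
  'c' x 1 => "c1"
  'b' x 1 => "b1"
  'c' x 1 => "c1"
  'a' x 1 => "a1"
  'c' x 1 => "c1"
  'b' x 1 => "b1"
  'a' x 2 => "a2"
  'b' x 1 => "b1"
  'c' x 1 => "c1"
Compressed: "b1c1b1c1a1c1b1a2b1c1"
Compressed length: 20

20


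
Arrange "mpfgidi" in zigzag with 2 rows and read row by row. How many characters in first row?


Zigzag "mpfgidi" into 2 rows:
Placing characters:
  'm' => row 0
  'p' => row 1
  'f' => row 0
  'g' => row 1
  'i' => row 0
  'd' => row 1
  'i' => row 0
Rows:
  Row 0: "mfii"
  Row 1: "pgd"
First row length: 4

4


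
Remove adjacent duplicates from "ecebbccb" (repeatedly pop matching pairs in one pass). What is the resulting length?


Input: ecebbccb
Stack-based adjacent duplicate removal:
  Read 'e': push. Stack: e
  Read 'c': push. Stack: ec
  Read 'e': push. Stack: ece
  Read 'b': push. Stack: eceb
  Read 'b': matches stack top 'b' => pop. Stack: ece
  Read 'c': push. Stack: ecec
  Read 'c': matches stack top 'c' => pop. Stack: ece
  Read 'b': push. Stack: eceb
Final stack: "eceb" (length 4)

4


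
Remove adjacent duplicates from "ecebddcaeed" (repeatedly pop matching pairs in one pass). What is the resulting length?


Input: ecebddcaeed
Stack-based adjacent duplicate removal:
  Read 'e': push. Stack: e
  Read 'c': push. Stack: ec
  Read 'e': push. Stack: ece
  Read 'b': push. Stack: eceb
  Read 'd': push. Stack: ecebd
  Read 'd': matches stack top 'd' => pop. Stack: eceb
  Read 'c': push. Stack: ecebc
  Read 'a': push. Stack: ecebca
  Read 'e': push. Stack: ecebcae
  Read 'e': matches stack top 'e' => pop. Stack: ecebca
  Read 'd': push. Stack: ecebcad
Final stack: "ecebcad" (length 7)

7


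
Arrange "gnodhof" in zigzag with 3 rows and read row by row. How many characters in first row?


Zigzag "gnodhof" into 3 rows:
Placing characters:
  'g' => row 0
  'n' => row 1
  'o' => row 2
  'd' => row 1
  'h' => row 0
  'o' => row 1
  'f' => row 2
Rows:
  Row 0: "gh"
  Row 1: "ndo"
  Row 2: "of"
First row length: 2

2


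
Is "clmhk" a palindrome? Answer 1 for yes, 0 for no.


Input: clmhk
Reversed: khmlc
  Compare pos 0 ('c') with pos 4 ('k'): MISMATCH
  Compare pos 1 ('l') with pos 3 ('h'): MISMATCH
Result: not a palindrome

0


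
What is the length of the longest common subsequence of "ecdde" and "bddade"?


LCS of "ecdde" and "bddade"
DP table:
           b    d    d    a    d    e
      0    0    0    0    0    0    0
  e   0    0    0    0    0    0    1
  c   0    0    0    0    0    0    1
  d   0    0    1    1    1    1    1
  d   0    0    1    2    2    2    2
  e   0    0    1    2    2    2    3
LCS length = dp[5][6] = 3

3


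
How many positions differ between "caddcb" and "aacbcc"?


Comparing "caddcb" and "aacbcc" position by position:
  Position 0: 'c' vs 'a' => DIFFER
  Position 1: 'a' vs 'a' => same
  Position 2: 'd' vs 'c' => DIFFER
  Position 3: 'd' vs 'b' => DIFFER
  Position 4: 'c' vs 'c' => same
  Position 5: 'b' vs 'c' => DIFFER
Positions that differ: 4

4


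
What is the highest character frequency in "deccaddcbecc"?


Input: deccaddcbecc
Character counts:
  'a': 1
  'b': 1
  'c': 5
  'd': 3
  'e': 2
Maximum frequency: 5

5


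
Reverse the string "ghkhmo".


Input: ghkhmo
Reading characters right to left:
  Position 5: 'o'
  Position 4: 'm'
  Position 3: 'h'
  Position 2: 'k'
  Position 1: 'h'
  Position 0: 'g'
Reversed: omhkhg

omhkhg


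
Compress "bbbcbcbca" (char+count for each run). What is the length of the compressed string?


Input: bbbcbcbca
Runs:
  'b' x 3 => "b3"
  'c' x 1 => "c1"
  'b' x 1 => "b1"
  'c' x 1 => "c1"
  'b' x 1 => "b1"
  'c' x 1 => "c1"
  'a' x 1 => "a1"
Compressed: "b3c1b1c1b1c1a1"
Compressed length: 14

14


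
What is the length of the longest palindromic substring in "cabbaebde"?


Input: "cabbaebde"
Checking substrings for palindromes:
  [1:5] "abba" (len 4) => palindrome
  [2:4] "bb" (len 2) => palindrome
Longest palindromic substring: "abba" with length 4

4


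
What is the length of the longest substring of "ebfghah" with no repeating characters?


Input: "ebfghah"
Sliding window (track last position of each char):
  Position 0 ('e'): window [0,0] length 1 -- new best
  Position 1 ('b'): window [0,1] length 2 -- new best
  Position 2 ('f'): window [0,2] length 3 -- new best
  Position 3 ('g'): window [0,3] length 4 -- new best
  Position 4 ('h'): window [0,4] length 5 -- new best
  Position 5 ('a'): window [0,5] length 6 -- new best
  Position 6 ('h'): repeat (last at 4), move window start to 5
  Position 6 ('h'): window [5,6] length 2
Longest substring with no repeats: "ebfgha" with length 6

6


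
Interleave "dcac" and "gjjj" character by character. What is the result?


Interleaving "dcac" and "gjjj":
  Position 0: 'd' from first, 'g' from second => "dg"
  Position 1: 'c' from first, 'j' from second => "cj"
  Position 2: 'a' from first, 'j' from second => "aj"
  Position 3: 'c' from first, 'j' from second => "cj"
Result: dgcjajcj

dgcjajcj


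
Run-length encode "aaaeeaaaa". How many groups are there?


Input: aaaeeaaaa
Scanning for consecutive runs:
  Group 1: 'a' x 3 (positions 0-2)
  Group 2: 'e' x 2 (positions 3-4)
  Group 3: 'a' x 4 (positions 5-8)
Total groups: 3

3
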